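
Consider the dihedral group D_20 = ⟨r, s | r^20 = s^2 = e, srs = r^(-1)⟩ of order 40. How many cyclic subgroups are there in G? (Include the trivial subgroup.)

26

Group the elements of G by the cyclic subgroup they generate; each cyclic subgroup of order d accounts for φ(d) elements.
Cyclic subgroups by order — order 1: 1; order 2: 21; order 4: 1; order 5: 1; order 10: 1; order 20: 1.
Total: 26.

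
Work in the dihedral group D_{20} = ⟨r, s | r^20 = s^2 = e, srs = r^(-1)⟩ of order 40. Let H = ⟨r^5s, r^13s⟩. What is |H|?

|⟨r^5s⟩| = 2 and |⟨r^13s⟩| = 2, so |H| is a multiple of lcm(2, 2) = 2 and divides |G| = 40.
Closing under the operation: H = {e, r^4, r^8, r^12, r^16, rs, r^5s, r^9s, r^13s, r^17s}, so |H| = 10.

10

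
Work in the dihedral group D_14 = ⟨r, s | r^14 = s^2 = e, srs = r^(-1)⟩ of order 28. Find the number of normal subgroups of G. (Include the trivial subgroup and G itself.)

7

G has 28 subgroups. Checking conjugation-invariance by order — order 1: 1/1 normal; order 2: 1/15 normal; order 4: 0/7 normal; order 7: 1/1 normal; order 14: 3/3 normal; order 28: 1/1 normal.
Total normal subgroups: 7.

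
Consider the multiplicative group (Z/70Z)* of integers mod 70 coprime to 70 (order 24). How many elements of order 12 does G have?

The elements of order 12 are: 3, 17, 23, 33, 37, 47, 53, 67.
That's 8.

8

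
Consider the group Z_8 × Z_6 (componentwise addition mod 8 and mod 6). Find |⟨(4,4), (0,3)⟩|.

|⟨(4,4)⟩| = 6 and |⟨(0,3)⟩| = 2, so |H| is a multiple of lcm(6, 2) = 6 and divides |G| = 48.
Closing under the operation: H = {(0,0), (0,1), (0,2), (0,3), (0,4), (0,5), (4,0), (4,1), (4,2), (4,3), (4,4), (4,5)}, so |H| = 12.

12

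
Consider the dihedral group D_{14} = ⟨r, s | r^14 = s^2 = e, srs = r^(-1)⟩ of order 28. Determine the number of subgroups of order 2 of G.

|G| = 28 and 2 | 28, so subgroups of order 2 are possible by Lagrange.
The subgroups of order 2 are: {e, r^10s}; {e, r^11s}; {e, r^12s}; {e, r^13s}; … (15 in all).
So G has 15 subgroups of order 2.

15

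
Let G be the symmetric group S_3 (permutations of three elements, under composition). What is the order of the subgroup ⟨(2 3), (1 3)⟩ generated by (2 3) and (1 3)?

6

|⟨(2 3)⟩| = 2 and |⟨(1 3)⟩| = 2, so |H| is a multiple of lcm(2, 2) = 2 and divides |G| = 6.
Closing {(2 3), (1 3)} under the group operation gives all of G, so |H| = 6.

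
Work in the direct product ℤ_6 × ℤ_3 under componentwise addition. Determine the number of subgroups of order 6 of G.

4

|G| = 18 and 6 | 18, so subgroups of order 6 are possible by Lagrange.
The subgroups of order 6 are: {(0,0), (0,1), (0,2), (3,0), (3,1), (3,2)}; {(0,0), (1,0), (2,0), (3,0), (4,0), (5,0)}; {(0,0), (1,1), (2,2), (3,0), (4,1), (5,2)}; {(0,0), (1,2), (2,1), (3,0), (4,2), (5,1)}.
So G has 4 subgroups of order 6.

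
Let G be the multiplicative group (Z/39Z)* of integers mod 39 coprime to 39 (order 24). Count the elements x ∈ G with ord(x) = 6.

6

The elements of order 6 are: 4, 10, 17, 23, 29, 35.
That's 6.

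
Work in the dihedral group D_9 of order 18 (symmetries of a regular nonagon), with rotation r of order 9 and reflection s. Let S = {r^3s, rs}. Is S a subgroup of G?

The identity e ∉ S, so S is not a subgroup.

No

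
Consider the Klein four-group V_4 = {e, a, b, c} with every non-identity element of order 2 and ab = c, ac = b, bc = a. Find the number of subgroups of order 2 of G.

|G| = 4 and 2 | 4, so subgroups of order 2 are possible by Lagrange.
The subgroups of order 2 are: {e, a}; {e, b}; {e, c}.
So G has 3 subgroups of order 2.

3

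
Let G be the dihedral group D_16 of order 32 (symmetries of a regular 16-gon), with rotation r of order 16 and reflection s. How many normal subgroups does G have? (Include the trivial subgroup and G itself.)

G has 36 subgroups. Checking conjugation-invariance by order — order 1: 1/1 normal; order 2: 1/17 normal; order 4: 1/9 normal; order 8: 1/5 normal; order 16: 3/3 normal; order 32: 1/1 normal.
Total normal subgroups: 8.

8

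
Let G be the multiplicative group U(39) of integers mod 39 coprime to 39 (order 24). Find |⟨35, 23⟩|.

|⟨35⟩| = 6 and |⟨23⟩| = 6, so |H| is a multiple of lcm(6, 6) = 6 and divides |G| = 24.
Closing under the operation: H = {1, 4, 10, 14, 16, 17, 22, 23, 25, 29, 35, 38}, so |H| = 12.

12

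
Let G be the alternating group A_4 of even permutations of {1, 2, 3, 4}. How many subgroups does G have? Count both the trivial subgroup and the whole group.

|G| = 12, so by Lagrange every subgroup order divides 12. Divisors: 1, 2, 3, 4, 6, 12.
Subgroups by order — order 1: 1; order 2: 3; order 3: 4; order 4: 1; order 6: 0; order 12: 1.
Total: 1 + 3 + 4 + 1 + 0 + 1 = 10.

10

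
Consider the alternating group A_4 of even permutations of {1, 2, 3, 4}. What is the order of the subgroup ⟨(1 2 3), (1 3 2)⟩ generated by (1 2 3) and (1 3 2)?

|⟨(1 2 3)⟩| = 3 and |⟨(1 3 2)⟩| = 3, so |H| is a multiple of lcm(3, 3) = 3 and divides |G| = 12.
Closing under the operation: H = {e, (1 2 3), (1 3 2)}, so |H| = 3.

3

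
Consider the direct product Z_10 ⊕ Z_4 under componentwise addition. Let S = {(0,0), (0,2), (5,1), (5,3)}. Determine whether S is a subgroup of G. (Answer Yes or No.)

Yes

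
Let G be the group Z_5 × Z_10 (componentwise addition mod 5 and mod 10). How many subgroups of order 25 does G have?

1

|G| = 50 and 25 | 50, so subgroups of order 25 are possible by Lagrange.
The subgroups of order 25 are: {(0,0), (0,2), (0,4), (0,6), (0,8), (1,0), (1,2), (1,4), (1,6), (1,8), (2,0), (2,2), (2,4), (2,6), (2,8), (3,0), (3,2), (3,4), (3,6), (3,8), (4,0), (4,2), (4,4), (4,6), (4,8)}.
So G has 1 subgroup of order 25.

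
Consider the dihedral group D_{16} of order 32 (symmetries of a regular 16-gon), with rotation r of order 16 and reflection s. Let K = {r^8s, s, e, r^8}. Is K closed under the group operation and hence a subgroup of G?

|K| = 4 divides |G| = 32, consistent with Lagrange.
K contains the identity, every element's inverse is in K, and K is closed under ·: it is a subgroup.

Yes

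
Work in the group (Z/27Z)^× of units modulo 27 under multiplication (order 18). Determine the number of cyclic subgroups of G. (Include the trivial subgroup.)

Each element a generates a cyclic subgroup ⟨a⟩; distinct elements may generate the same one (a cyclic group of order d has φ(d) generators).
Cyclic subgroups by order — order 1: 1; order 2: 1; order 3: 1; order 6: 1; order 9: 1; order 18: 1.
Total: 6.

6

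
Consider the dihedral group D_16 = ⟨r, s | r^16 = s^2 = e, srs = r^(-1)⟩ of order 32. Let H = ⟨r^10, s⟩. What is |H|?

16

|⟨r^10⟩| = 8 and |⟨s⟩| = 2, so |H| is a multiple of lcm(8, 2) = 8 and divides |G| = 32.
Closing under the operation: H = {e, r^2, r^4, r^6, r^8, r^10, r^12, r^14, s, r^2s, r^4s, r^6s, r^8s, r^10s, r^12s, r^14s}, so |H| = 16.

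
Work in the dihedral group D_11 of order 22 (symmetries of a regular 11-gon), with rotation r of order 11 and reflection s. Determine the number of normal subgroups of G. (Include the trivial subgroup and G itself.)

G has 14 subgroups. Checking conjugation-invariance by order — order 1: 1/1 normal; order 2: 0/11 normal; order 11: 1/1 normal; order 22: 1/1 normal.
Total normal subgroups: 3.

3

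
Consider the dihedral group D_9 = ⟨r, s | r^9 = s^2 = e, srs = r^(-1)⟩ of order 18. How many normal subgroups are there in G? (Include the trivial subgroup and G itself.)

G has 16 subgroups. Checking conjugation-invariance by order — order 1: 1/1 normal; order 2: 0/9 normal; order 3: 1/1 normal; order 6: 0/3 normal; order 9: 1/1 normal; order 18: 1/1 normal.
Total normal subgroups: 4.

4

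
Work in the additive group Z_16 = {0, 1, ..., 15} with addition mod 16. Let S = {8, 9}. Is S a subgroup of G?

The identity 0 ∉ S, so S is not a subgroup.

No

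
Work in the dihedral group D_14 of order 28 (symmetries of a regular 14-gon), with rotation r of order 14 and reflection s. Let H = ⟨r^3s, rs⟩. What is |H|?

14

|⟨r^3s⟩| = 2 and |⟨rs⟩| = 2, so |H| is a multiple of lcm(2, 2) = 2 and divides |G| = 28.
Closing under the operation: H = {e, r^2, r^4, r^6, r^8, r^10, r^12, rs, r^3s, r^5s, r^7s, r^9s, r^11s, r^13s}, so |H| = 14.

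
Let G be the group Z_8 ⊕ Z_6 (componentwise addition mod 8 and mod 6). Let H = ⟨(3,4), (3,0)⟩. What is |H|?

|⟨(3,4)⟩| = 24 and |⟨(3,0)⟩| = 8, so |H| is a multiple of lcm(24, 8) = 24 and divides |G| = 48.
Closing under the operation: H = {(0,0), (0,2), (0,4), (1,0), (1,2), (1,4), (2,0), (2,2), (2,4), (3,0), (3,2), (3,4), (4,0), (4,2), (4,4), (5,0), (5,2), (5,4), (6,0), (6,2), (6,4), (7,0), (7,2), (7,4)}, so |H| = 24.

24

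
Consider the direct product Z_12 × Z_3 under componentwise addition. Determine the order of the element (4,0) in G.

3

The order of (4,0) in Z_12 × Z_3 is lcm(ord(4) in Z_12, ord(0) in Z_3).
ord(4) = 3 and ord(0) = 1, so |⟨(4,0)⟩| = lcm(3, 1) = 3.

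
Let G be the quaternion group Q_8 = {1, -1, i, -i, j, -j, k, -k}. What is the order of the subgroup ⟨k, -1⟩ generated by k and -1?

|⟨k⟩| = 4 and |⟨-1⟩| = 2, so |H| is a multiple of lcm(4, 2) = 4 and divides |G| = 8.
Closing under the operation: H = {1, -1, k, -k}, so |H| = 4.

4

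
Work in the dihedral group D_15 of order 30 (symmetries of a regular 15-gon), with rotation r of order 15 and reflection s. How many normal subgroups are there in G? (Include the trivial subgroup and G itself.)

5

G has 28 subgroups. Checking conjugation-invariance by order — order 1: 1/1 normal; order 2: 0/15 normal; order 3: 1/1 normal; order 5: 1/1 normal; order 6: 0/5 normal; order 10: 0/3 normal; order 15: 1/1 normal; order 30: 1/1 normal.
Total normal subgroups: 5.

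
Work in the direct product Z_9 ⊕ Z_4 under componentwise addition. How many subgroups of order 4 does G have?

1

|G| = 36 and 4 | 36, so subgroups of order 4 are possible by Lagrange.
The subgroups of order 4 are: {(0,0), (0,1), (0,2), (0,3)}.
So G has 1 subgroup of order 4.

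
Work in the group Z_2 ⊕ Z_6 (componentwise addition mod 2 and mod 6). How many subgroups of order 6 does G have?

3

|G| = 12 and 6 | 12, so subgroups of order 6 are possible by Lagrange.
The subgroups of order 6 are: {(0,0), (0,1), (0,2), (0,3), (0,4), (0,5)}; {(0,0), (0,2), (0,4), (1,0), (1,2), (1,4)}; {(0,0), (0,2), (0,4), (1,1), (1,3), (1,5)}.
So G has 3 subgroups of order 6.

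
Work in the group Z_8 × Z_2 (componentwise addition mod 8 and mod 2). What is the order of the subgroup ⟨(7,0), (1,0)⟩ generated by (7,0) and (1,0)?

8

|⟨(7,0)⟩| = 8 and |⟨(1,0)⟩| = 8, so |H| is a multiple of lcm(8, 8) = 8 and divides |G| = 16.
Closing under the operation: H = {(0,0), (1,0), (2,0), (3,0), (4,0), (5,0), (6,0), (7,0)}, so |H| = 8.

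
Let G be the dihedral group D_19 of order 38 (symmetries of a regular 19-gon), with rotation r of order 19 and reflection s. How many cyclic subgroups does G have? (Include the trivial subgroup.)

21

Group the elements of G by the cyclic subgroup they generate; each cyclic subgroup of order d accounts for φ(d) elements.
Cyclic subgroups by order — order 1: 1; order 2: 19; order 19: 1.
Total: 21.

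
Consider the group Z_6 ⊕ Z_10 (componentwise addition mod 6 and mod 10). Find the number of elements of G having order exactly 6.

6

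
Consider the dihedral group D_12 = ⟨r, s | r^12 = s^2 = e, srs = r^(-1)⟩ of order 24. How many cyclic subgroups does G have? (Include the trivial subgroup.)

18

A cyclic subgroup of order d is generated by each of its φ(d) elements of order d, so the cyclic subgroups of order d number (#elements of order d)/φ(d).
Cyclic subgroups by order — order 1: 1; order 2: 13; order 3: 1; order 4: 1; order 6: 1; order 12: 1.
Total: 18.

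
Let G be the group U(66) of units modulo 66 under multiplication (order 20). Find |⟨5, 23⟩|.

10

|⟨5⟩| = 10 and |⟨23⟩| = 2, so |H| is a multiple of lcm(10, 2) = 10 and divides |G| = 20.
Closing under the operation: H = {1, 5, 23, 25, 31, 37, 47, 49, 53, 59}, so |H| = 10.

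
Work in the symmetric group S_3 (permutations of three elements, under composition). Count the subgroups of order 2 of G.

3

|G| = 6 and 2 | 6, so subgroups of order 2 are possible by Lagrange.
The subgroups of order 2 are: {e, (1 2)}; {e, (1 3)}; {e, (2 3)}.
So G has 3 subgroups of order 2.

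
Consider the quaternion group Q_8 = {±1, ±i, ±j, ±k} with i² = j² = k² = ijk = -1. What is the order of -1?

2

Computing powers of -1: the smallest k with (-1)^k = e is k = 2.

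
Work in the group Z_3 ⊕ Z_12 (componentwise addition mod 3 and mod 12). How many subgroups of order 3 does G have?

|G| = 36 and 3 | 36, so subgroups of order 3 are possible by Lagrange.
The subgroups of order 3 are: {(0,0), (0,4), (0,8)}; {(0,0), (1,0), (2,0)}; {(0,0), (1,4), (2,8)}; {(0,0), (1,8), (2,4)}.
So G has 4 subgroups of order 3.

4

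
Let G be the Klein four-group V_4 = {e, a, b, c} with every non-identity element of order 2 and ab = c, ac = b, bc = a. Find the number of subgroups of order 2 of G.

3

|G| = 4 and 2 | 4, so subgroups of order 2 are possible by Lagrange.
The subgroups of order 2 are: {e, a}; {e, b}; {e, c}.
So G has 3 subgroups of order 2.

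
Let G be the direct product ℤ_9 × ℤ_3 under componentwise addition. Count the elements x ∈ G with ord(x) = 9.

An element (a,b) has order lcm(ord(a), ord(b)); count pairs with lcm equal to 9.
Enumerating gives 18 such elements.

18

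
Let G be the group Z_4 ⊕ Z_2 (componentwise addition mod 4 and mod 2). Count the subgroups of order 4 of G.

3

|G| = 8 and 4 | 8, so subgroups of order 4 are possible by Lagrange.
The subgroups of order 4 are: {(0,0), (0,1), (2,0), (2,1)}; {(0,0), (1,0), (2,0), (3,0)}; {(0,0), (1,1), (2,0), (3,1)}.
So G has 3 subgroups of order 4.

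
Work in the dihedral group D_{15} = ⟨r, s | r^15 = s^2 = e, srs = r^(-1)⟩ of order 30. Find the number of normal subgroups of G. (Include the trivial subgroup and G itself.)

5

G has 28 subgroups. Checking conjugation-invariance by order — order 1: 1/1 normal; order 2: 0/15 normal; order 3: 1/1 normal; order 5: 1/1 normal; order 6: 0/5 normal; order 10: 0/3 normal; order 15: 1/1 normal; order 30: 1/1 normal.
Total normal subgroups: 5.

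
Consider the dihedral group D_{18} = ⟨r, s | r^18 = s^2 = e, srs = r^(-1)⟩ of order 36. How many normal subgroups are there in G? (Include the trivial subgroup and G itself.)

G has 45 subgroups. Checking conjugation-invariance by order — order 1: 1/1 normal; order 2: 1/19 normal; order 3: 1/1 normal; order 4: 0/9 normal; order 6: 1/7 normal; order 9: 1/1 normal; order 12: 0/3 normal; order 18: 3/3 normal; order 36: 1/1 normal.
Total normal subgroups: 9.

9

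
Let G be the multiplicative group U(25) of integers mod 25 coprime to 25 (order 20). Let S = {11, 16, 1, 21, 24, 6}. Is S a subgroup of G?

No

|S| = 6 does not divide |G| = 20, so by Lagrange S is not a subgroup.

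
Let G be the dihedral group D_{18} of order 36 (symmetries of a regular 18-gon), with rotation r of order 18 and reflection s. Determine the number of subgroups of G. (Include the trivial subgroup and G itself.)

45

|G| = 36, so by Lagrange every subgroup order divides 36. Divisors: 1, 2, 3, 4, 6, 9, 12, 18, 36.
Subgroups by order — order 1: 1; order 2: 19; order 3: 1; order 4: 9; order 6: 7; order 9: 1; order 12: 3; order 18: 3; order 36: 1.
Total: 1 + 19 + 1 + 9 + 7 + 1 + 3 + 3 + 1 = 45.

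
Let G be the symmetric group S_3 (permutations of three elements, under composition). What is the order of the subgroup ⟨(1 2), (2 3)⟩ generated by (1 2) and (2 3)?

|⟨(1 2)⟩| = 2 and |⟨(2 3)⟩| = 2, so |H| is a multiple of lcm(2, 2) = 2 and divides |G| = 6.
Closing {(1 2), (2 3)} under the group operation gives all of G, so |H| = 6.

6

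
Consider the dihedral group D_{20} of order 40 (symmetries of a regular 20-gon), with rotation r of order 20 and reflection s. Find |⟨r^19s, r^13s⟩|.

20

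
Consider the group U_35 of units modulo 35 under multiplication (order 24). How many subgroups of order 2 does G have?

3

|G| = 24 and 2 | 24, so subgroups of order 2 are possible by Lagrange.
The subgroups of order 2 are: {1, 29}; {1, 34}; {1, 6}.
So G has 3 subgroups of order 2.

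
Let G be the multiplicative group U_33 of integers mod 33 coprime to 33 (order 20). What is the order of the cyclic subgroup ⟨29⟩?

10

Compute successive powers of 29 mod 33: 29, 16, 2, 25, 32, 4, 17, 31, …; 29^10 ≡ 1 (mod 33).
So |⟨29⟩| = 10.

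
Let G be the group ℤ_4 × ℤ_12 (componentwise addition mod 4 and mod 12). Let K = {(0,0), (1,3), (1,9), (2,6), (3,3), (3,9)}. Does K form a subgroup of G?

Closure fails: (3,3) + (3,9) = (2,0) ∉ K. So K is not a subgroup.

No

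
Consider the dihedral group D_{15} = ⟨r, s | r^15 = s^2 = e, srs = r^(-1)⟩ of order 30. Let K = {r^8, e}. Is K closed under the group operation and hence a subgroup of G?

r^8 ∈ K but its inverse r^7 ∉ K, so K is not a subgroup.

No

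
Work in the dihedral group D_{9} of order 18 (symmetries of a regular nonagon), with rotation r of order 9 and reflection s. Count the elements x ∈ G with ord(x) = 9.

The elements of order 9 are: r, r^2, r^4, r^5, r^7, r^8.
That's 6.

6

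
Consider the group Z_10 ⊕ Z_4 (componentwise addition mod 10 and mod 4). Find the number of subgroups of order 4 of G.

3

|G| = 40 and 4 | 40, so subgroups of order 4 are possible by Lagrange.
The subgroups of order 4 are: {(0,0), (0,1), (0,2), (0,3)}; {(0,0), (0,2), (5,0), (5,2)}; {(0,0), (0,2), (5,1), (5,3)}.
So G has 3 subgroups of order 4.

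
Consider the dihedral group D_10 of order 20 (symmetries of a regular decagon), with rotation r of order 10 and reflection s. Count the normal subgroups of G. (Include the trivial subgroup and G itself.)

7

G has 22 subgroups. Checking conjugation-invariance by order — order 1: 1/1 normal; order 2: 1/11 normal; order 4: 0/5 normal; order 5: 1/1 normal; order 10: 3/3 normal; order 20: 1/1 normal.
Total normal subgroups: 7.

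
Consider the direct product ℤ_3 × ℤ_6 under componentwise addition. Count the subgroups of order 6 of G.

|G| = 18 and 6 | 18, so subgroups of order 6 are possible by Lagrange.
The subgroups of order 6 are: {(0,0), (0,1), (0,2), (0,3), (0,4), (0,5)}; {(0,0), (0,3), (1,0), (1,3), (2,0), (2,3)}; {(0,0), (0,3), (1,1), (1,4), (2,2), (2,5)}; {(0,0), (0,3), (1,2), (1,5), (2,1), (2,4)}.
So G has 4 subgroups of order 6.

4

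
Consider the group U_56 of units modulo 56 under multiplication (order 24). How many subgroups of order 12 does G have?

|G| = 24 and 12 | 24, so subgroups of order 12 are possible by Lagrange.
The subgroups of order 12 are: {1, 5, 9, 11, 13, 25, 31, 43, 45, 47, 51, 55}; {1, 9, 11, 15, 23, 25, 29, 37, 39, 43, 51, 53}; {1, 3, 9, 11, 17, 19, 25, 27, 33, 41, 43, 51}; {1, 3, 5, 9, 13, 15, 19, 23, 25, 27, 39, 45}; … (7 in all).
So G has 7 subgroups of order 12.

7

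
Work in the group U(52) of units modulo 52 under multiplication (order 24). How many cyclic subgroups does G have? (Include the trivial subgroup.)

12

Group the elements of G by the cyclic subgroup they generate; each cyclic subgroup of order d accounts for φ(d) elements.
Cyclic subgroups by order — order 1: 1; order 2: 3; order 3: 1; order 4: 2; order 6: 3; order 12: 2.
Total: 12.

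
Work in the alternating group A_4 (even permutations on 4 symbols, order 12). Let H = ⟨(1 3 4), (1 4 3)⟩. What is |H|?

|⟨(1 3 4)⟩| = 3 and |⟨(1 4 3)⟩| = 3, so |H| is a multiple of lcm(3, 3) = 3 and divides |G| = 12.
Closing under the operation: H = {e, (1 3 4), (1 4 3)}, so |H| = 3.

3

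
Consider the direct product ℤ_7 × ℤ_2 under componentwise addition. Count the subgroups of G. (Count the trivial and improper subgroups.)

|G| = 14, so by Lagrange every subgroup order divides 14. Divisors: 1, 2, 7, 14.
Subgroups by order — order 1: 1; order 2: 1; order 7: 1; order 14: 1.
Total: 1 + 1 + 1 + 1 = 4.

4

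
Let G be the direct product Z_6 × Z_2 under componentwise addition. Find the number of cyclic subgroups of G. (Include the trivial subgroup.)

Group the elements of G by the cyclic subgroup they generate; each cyclic subgroup of order d accounts for φ(d) elements.
Cyclic subgroups by order — order 1: 1; order 2: 3; order 3: 1; order 6: 3.
Total: 8.

8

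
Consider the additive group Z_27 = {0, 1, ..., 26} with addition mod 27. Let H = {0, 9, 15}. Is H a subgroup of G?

9 ∈ H but its inverse 18 ∉ H, so H is not a subgroup.

No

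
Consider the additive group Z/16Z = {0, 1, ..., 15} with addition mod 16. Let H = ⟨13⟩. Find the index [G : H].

1

|⟨13⟩| = 16 and |G| = 16.
By Lagrange, [G : H] = |G|/|H| = 16/16 = 1.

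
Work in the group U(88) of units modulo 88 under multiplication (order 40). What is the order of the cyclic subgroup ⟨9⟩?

Compute successive powers of 9 mod 88: 9, 81, 25, 49, 1; 9^5 ≡ 1 (mod 88).
So |⟨9⟩| = 5.

5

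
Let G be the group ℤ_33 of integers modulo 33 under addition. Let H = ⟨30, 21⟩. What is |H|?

|⟨30⟩| = 11 and |⟨21⟩| = 11, so |H| is a multiple of lcm(11, 11) = 11 and divides |G| = 33.
Closing under the operation: H = {0, 3, 6, 9, 12, 15, 18, 21, 24, 27, 30}, so |H| = 11.

11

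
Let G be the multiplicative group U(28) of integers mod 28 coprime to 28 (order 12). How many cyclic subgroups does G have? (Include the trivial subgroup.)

A cyclic subgroup of order d is generated by each of its φ(d) elements of order d, so the cyclic subgroups of order d number (#elements of order d)/φ(d).
Cyclic subgroups by order — order 1: 1; order 2: 3; order 3: 1; order 6: 3.
Total: 8.

8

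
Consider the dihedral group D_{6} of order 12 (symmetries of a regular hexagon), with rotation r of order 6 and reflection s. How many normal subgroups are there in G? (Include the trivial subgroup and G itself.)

7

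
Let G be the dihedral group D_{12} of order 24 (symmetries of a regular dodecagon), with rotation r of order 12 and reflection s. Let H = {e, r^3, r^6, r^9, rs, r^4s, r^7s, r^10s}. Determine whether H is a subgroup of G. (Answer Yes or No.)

|H| = 8 divides |G| = 24, consistent with Lagrange.
H contains the identity, every element's inverse is in H, and H is closed under ·: it is a subgroup.

Yes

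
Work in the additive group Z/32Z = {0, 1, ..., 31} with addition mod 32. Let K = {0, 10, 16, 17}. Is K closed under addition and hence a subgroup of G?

17 ∈ K but its inverse 15 ∉ K, so K is not a subgroup.

No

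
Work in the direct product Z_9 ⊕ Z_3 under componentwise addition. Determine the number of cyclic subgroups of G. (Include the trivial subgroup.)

8

Group the elements of G by the cyclic subgroup they generate; each cyclic subgroup of order d accounts for φ(d) elements.
Cyclic subgroups by order — order 1: 1; order 3: 4; order 9: 3.
Total: 8.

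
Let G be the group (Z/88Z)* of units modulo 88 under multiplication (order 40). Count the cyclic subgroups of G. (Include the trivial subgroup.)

16

Each element a generates a cyclic subgroup ⟨a⟩; distinct elements may generate the same one (a cyclic group of order d has φ(d) generators).
Cyclic subgroups by order — order 1: 1; order 2: 7; order 5: 1; order 10: 7.
Total: 16.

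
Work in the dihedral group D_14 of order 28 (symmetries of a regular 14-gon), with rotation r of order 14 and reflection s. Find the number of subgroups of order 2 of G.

|G| = 28 and 2 | 28, so subgroups of order 2 are possible by Lagrange.
The subgroups of order 2 are: {e, r^10s}; {e, r^11s}; {e, r^12s}; {e, r^13s}; … (15 in all).
So G has 15 subgroups of order 2.

15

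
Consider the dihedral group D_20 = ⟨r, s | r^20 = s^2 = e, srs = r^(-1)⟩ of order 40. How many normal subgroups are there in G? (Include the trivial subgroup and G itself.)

9

G has 48 subgroups. Checking conjugation-invariance by order — order 1: 1/1 normal; order 2: 1/21 normal; order 4: 1/11 normal; order 5: 1/1 normal; order 8: 0/5 normal; order 10: 1/5 normal; order 20: 3/3 normal; order 40: 1/1 normal.
Total normal subgroups: 9.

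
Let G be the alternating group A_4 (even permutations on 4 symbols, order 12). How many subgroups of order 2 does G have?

3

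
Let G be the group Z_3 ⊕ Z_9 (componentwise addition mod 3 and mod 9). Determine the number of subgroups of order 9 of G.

4

|G| = 27 and 9 | 27, so subgroups of order 9 are possible by Lagrange.
The subgroups of order 9 are: {(0,0), (0,1), (0,2), (0,3), (0,4), (0,5), (0,6), (0,7), (0,8)}; {(0,0), (0,3), (0,6), (1,0), (1,3), (1,6), (2,0), (2,3), (2,6)}; {(0,0), (0,3), (0,6), (1,1), (1,4), (1,7), (2,2), (2,5), (2,8)}; {(0,0), (0,3), (0,6), (1,2), (1,5), (1,8), (2,1), (2,4), (2,7)}.
So G has 4 subgroups of order 9.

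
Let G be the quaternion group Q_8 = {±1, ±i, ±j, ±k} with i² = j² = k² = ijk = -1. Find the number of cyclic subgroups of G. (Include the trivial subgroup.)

5

Each element a generates a cyclic subgroup ⟨a⟩; distinct elements may generate the same one (a cyclic group of order d has φ(d) generators).
Cyclic subgroups by order — order 1: 1; order 2: 1; order 4: 3.
Total: 5.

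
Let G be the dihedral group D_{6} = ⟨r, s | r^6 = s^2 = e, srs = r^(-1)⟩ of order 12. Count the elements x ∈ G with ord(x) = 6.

The elements of order 6 are: r, r^5.
That's 2.

2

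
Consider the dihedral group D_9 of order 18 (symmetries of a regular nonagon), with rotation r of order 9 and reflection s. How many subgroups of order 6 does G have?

3

|G| = 18 and 6 | 18, so subgroups of order 6 are possible by Lagrange.
The subgroups of order 6 are: {e, r^3, r^6, r^2s, r^5s, r^8s}; {e, r^3, r^6, s, r^3s, r^6s}; {e, r^3, r^6, rs, r^4s, r^7s}.
So G has 3 subgroups of order 6.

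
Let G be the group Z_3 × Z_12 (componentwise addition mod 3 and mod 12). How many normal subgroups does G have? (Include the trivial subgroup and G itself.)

18

G is abelian, so every subgroup is normal.
G has 18 subgroups in total, hence 18 normal subgroups.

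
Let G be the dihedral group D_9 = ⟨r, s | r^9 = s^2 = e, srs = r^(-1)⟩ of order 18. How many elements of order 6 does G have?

No element of G has order 6 (even though 6 | 18).

0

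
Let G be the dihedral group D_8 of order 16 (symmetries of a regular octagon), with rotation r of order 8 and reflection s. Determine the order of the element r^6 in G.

4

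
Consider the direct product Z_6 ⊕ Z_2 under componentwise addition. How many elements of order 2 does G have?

3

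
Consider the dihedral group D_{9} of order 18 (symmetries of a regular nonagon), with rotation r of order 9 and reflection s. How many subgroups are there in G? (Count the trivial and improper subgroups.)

16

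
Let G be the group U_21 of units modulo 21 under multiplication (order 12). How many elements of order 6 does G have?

6

The elements of order 6 are: 2, 5, 10, 11, 17, 19.
That's 6.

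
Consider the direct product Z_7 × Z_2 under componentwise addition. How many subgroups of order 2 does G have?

1

|G| = 14 and 2 | 14, so subgroups of order 2 are possible by Lagrange.
The subgroups of order 2 are: {(0,0), (0,1)}.
So G has 1 subgroup of order 2.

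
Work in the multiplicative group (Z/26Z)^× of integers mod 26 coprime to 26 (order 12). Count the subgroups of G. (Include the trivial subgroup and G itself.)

6

|G| = 12, so by Lagrange every subgroup order divides 12. Divisors: 1, 2, 3, 4, 6, 12.
Subgroups by order — order 1: 1; order 2: 1; order 3: 1; order 4: 1; order 6: 1; order 12: 1.
Total: 1 + 1 + 1 + 1 + 1 + 1 = 6.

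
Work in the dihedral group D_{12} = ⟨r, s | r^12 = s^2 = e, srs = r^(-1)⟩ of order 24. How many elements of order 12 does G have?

4

The elements of order 12 are: r, r^5, r^7, r^11.
That's 4.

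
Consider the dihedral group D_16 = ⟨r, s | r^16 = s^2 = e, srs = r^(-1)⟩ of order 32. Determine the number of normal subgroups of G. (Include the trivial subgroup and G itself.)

G has 36 subgroups. Checking conjugation-invariance by order — order 1: 1/1 normal; order 2: 1/17 normal; order 4: 1/9 normal; order 8: 1/5 normal; order 16: 3/3 normal; order 32: 1/1 normal.
Total normal subgroups: 8.

8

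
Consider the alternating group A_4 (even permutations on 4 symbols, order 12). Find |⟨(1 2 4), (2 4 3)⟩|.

12

|⟨(1 2 4)⟩| = 3 and |⟨(2 4 3)⟩| = 3, so |H| is a multiple of lcm(3, 3) = 3 and divides |G| = 12.
Closing {(1 2 4), (2 4 3)} under the group operation gives all of G, so |H| = 12.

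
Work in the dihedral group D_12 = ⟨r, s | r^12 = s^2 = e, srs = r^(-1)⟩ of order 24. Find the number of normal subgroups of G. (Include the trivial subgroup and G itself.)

G has 34 subgroups. Checking conjugation-invariance by order — order 1: 1/1 normal; order 2: 1/13 normal; order 3: 1/1 normal; order 4: 1/7 normal; order 6: 1/5 normal; order 8: 0/3 normal; order 12: 3/3 normal; order 24: 1/1 normal.
Total normal subgroups: 9.

9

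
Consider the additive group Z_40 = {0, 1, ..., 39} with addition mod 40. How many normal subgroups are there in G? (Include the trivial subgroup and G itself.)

8

G is abelian, so every subgroup is normal.
G has 8 subgroups in total, hence 8 normal subgroups.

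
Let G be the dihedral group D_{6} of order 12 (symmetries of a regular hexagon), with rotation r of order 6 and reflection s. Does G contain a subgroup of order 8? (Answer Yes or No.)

No

8 does not divide |G| = 12, so by Lagrange no subgroup of order 8 exists.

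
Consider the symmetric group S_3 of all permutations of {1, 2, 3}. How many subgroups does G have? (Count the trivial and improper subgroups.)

6

|G| = 6, so by Lagrange every subgroup order divides 6. Divisors: 1, 2, 3, 6.
Subgroups by order — order 1: 1; order 2: 3; order 3: 1; order 6: 1.
Total: 1 + 3 + 1 + 1 = 6.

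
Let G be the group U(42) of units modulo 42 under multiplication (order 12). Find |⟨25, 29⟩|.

|⟨25⟩| = 3 and |⟨29⟩| = 2, so |H| is a multiple of lcm(3, 2) = 6 and divides |G| = 12.
Closing under the operation: H = {1, 11, 23, 25, 29, 37}, so |H| = 6.

6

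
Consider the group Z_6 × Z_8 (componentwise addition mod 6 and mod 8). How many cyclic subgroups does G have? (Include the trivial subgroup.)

16

Each element a generates a cyclic subgroup ⟨a⟩; distinct elements may generate the same one (a cyclic group of order d has φ(d) generators).
Cyclic subgroups by order — order 1: 1; order 2: 3; order 3: 1; order 4: 2; order 6: 3; order 8: 2; order 12: 2; order 24: 2.
Total: 16.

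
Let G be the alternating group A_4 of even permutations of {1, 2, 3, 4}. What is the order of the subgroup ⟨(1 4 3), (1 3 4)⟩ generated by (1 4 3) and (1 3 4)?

3

|⟨(1 4 3)⟩| = 3 and |⟨(1 3 4)⟩| = 3, so |H| is a multiple of lcm(3, 3) = 3 and divides |G| = 12.
Closing under the operation: H = {e, (1 3 4), (1 4 3)}, so |H| = 3.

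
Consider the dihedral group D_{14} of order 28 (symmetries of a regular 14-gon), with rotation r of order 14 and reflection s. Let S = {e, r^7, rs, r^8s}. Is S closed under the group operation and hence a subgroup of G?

Yes

|S| = 4 divides |G| = 28, consistent with Lagrange.
S contains the identity, every element's inverse is in S, and S is closed under ·: it is a subgroup.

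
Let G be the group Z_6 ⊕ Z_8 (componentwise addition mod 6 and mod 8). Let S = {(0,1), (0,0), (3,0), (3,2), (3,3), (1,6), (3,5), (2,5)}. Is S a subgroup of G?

(0,1) ∈ S but its inverse (0,7) ∉ S, so S is not a subgroup.

No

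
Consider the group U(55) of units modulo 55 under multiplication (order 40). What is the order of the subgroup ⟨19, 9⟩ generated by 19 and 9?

20

|⟨19⟩| = 10 and |⟨9⟩| = 10, so |H| is a multiple of lcm(10, 10) = 10 and divides |G| = 40.
Closing under the operation: H = {1, 4, 6, 9, 14, 16, 19, 21, 24, 26, 29, 31, 34, 36, 39, 41, 46, 49, 51, 54}, so |H| = 20.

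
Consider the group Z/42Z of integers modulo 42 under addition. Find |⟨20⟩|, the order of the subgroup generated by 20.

In Z/42Z, the order of an element a is n/gcd(a, n).
gcd(20, 42) = 2, so |⟨20⟩| = 42/2 = 21.

21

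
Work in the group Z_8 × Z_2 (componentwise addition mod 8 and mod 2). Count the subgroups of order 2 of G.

3

|G| = 16 and 2 | 16, so subgroups of order 2 are possible by Lagrange.
The subgroups of order 2 are: {(0,0), (0,1)}; {(0,0), (4,0)}; {(0,0), (4,1)}.
So G has 3 subgroups of order 2.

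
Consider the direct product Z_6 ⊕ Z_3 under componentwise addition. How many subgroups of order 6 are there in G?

4

|G| = 18 and 6 | 18, so subgroups of order 6 are possible by Lagrange.
The subgroups of order 6 are: {(0,0), (0,1), (0,2), (3,0), (3,1), (3,2)}; {(0,0), (1,0), (2,0), (3,0), (4,0), (5,0)}; {(0,0), (1,1), (2,2), (3,0), (4,1), (5,2)}; {(0,0), (1,2), (2,1), (3,0), (4,2), (5,1)}.
So G has 4 subgroups of order 6.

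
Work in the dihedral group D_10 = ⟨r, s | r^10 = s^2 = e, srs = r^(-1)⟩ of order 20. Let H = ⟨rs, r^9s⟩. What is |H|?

10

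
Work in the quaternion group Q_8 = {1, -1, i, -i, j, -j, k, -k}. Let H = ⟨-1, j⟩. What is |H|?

4

|⟨-1⟩| = 2 and |⟨j⟩| = 4, so |H| is a multiple of lcm(2, 4) = 4 and divides |G| = 8.
Closing under the operation: H = {1, -1, j, -j}, so |H| = 4.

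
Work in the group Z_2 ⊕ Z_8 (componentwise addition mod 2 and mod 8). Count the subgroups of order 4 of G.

|G| = 16 and 4 | 16, so subgroups of order 4 are possible by Lagrange.
The subgroups of order 4 are: {(0,0), (0,2), (0,4), (0,6)}; {(0,0), (0,4), (1,0), (1,4)}; {(0,0), (0,4), (1,2), (1,6)}.
So G has 3 subgroups of order 4.

3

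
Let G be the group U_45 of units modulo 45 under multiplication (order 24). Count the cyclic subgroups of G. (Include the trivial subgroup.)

12

A cyclic subgroup of order d is generated by each of its φ(d) elements of order d, so the cyclic subgroups of order d number (#elements of order d)/φ(d).
Cyclic subgroups by order — order 1: 1; order 2: 3; order 3: 1; order 4: 2; order 6: 3; order 12: 2.
Total: 12.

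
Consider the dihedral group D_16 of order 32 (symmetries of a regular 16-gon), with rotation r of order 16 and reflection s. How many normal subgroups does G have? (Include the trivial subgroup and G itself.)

8

G has 36 subgroups. Checking conjugation-invariance by order — order 1: 1/1 normal; order 2: 1/17 normal; order 4: 1/9 normal; order 8: 1/5 normal; order 16: 3/3 normal; order 32: 1/1 normal.
Total normal subgroups: 8.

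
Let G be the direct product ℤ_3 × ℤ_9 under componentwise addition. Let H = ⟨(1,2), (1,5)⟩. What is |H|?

|⟨(1,2)⟩| = 9 and |⟨(1,5)⟩| = 9, so |H| is a multiple of lcm(9, 9) = 9 and divides |G| = 27.
Closing under the operation: H = {(0,0), (0,3), (0,6), (1,2), (1,5), (1,8), (2,1), (2,4), (2,7)}, so |H| = 9.

9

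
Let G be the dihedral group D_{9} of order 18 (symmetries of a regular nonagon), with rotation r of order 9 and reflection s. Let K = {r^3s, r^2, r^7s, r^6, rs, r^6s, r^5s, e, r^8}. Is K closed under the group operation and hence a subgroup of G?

r^2 ∈ K but its inverse r^7 ∉ K, so K is not a subgroup.

No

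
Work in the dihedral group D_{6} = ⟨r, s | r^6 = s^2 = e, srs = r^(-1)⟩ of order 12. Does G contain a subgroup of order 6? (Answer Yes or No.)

Yes

6 | 12. A subgroup of order 6 is {e, r, r^2, r^3, r^4, r^5}.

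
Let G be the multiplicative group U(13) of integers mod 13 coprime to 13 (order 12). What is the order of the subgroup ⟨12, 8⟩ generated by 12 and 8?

4

|⟨12⟩| = 2 and |⟨8⟩| = 4, so |H| is a multiple of lcm(2, 4) = 4 and divides |G| = 12.
Closing under the operation: H = {1, 5, 8, 12}, so |H| = 4.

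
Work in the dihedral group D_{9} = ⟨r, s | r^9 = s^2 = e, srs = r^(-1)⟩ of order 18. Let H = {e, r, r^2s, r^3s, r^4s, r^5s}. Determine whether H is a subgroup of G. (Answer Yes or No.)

r ∈ H but its inverse r^8 ∉ H, so H is not a subgroup.

No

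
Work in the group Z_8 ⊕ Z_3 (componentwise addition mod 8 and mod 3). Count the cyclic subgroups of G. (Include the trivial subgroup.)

Each element a generates a cyclic subgroup ⟨a⟩; distinct elements may generate the same one (a cyclic group of order d has φ(d) generators).
Cyclic subgroups by order — order 1: 1; order 2: 1; order 3: 1; order 4: 1; order 6: 1; order 8: 1; order 12: 1; order 24: 1.
Total: 8.

8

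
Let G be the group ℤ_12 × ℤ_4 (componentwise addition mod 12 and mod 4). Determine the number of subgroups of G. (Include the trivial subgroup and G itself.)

|G| = 48, so by Lagrange every subgroup order divides 48. Divisors: 1, 2, 3, 4, 6, 8, 12, 16, 24, 48.
Subgroups by order — order 1: 1; order 2: 3; order 3: 1; order 4: 7; order 6: 3; order 8: 3; order 12: 7; order 16: 1; order 24: 3; order 48: 1.
Total: 1 + 3 + 1 + 7 + 3 + 3 + 7 + 1 + 3 + 1 = 30.

30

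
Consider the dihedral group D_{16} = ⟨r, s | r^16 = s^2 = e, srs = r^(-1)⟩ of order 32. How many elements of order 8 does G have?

4

The elements of order 8 are: r^2, r^6, r^10, r^14.
That's 4.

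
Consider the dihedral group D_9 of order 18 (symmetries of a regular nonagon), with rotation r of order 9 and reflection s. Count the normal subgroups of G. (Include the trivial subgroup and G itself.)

G has 16 subgroups. Checking conjugation-invariance by order — order 1: 1/1 normal; order 2: 0/9 normal; order 3: 1/1 normal; order 6: 0/3 normal; order 9: 1/1 normal; order 18: 1/1 normal.
Total normal subgroups: 4.

4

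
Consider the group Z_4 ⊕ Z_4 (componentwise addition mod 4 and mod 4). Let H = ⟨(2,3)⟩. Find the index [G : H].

4

|⟨(2,3)⟩| = 4 and |G| = 16.
By Lagrange, [G : H] = |G|/|H| = 16/4 = 4.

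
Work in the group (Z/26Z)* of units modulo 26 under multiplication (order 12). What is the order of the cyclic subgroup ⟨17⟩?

Compute successive powers of 17 mod 26: 17, 3, 25, 9, 23, 1; 17^6 ≡ 1 (mod 26).
So |⟨17⟩| = 6.

6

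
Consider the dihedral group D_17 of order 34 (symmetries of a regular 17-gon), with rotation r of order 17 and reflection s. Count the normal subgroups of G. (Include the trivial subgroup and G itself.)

G has 20 subgroups. Checking conjugation-invariance by order — order 1: 1/1 normal; order 2: 0/17 normal; order 17: 1/1 normal; order 34: 1/1 normal.
Total normal subgroups: 3.

3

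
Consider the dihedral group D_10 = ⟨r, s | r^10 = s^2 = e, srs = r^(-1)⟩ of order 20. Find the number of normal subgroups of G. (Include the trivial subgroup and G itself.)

G has 22 subgroups. Checking conjugation-invariance by order — order 1: 1/1 normal; order 2: 1/11 normal; order 4: 0/5 normal; order 5: 1/1 normal; order 10: 3/3 normal; order 20: 1/1 normal.
Total normal subgroups: 7.

7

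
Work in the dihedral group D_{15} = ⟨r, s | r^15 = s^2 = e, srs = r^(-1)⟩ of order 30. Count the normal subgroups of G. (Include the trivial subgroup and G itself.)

5

G has 28 subgroups. Checking conjugation-invariance by order — order 1: 1/1 normal; order 2: 0/15 normal; order 3: 1/1 normal; order 5: 1/1 normal; order 6: 0/5 normal; order 10: 0/3 normal; order 15: 1/1 normal; order 30: 1/1 normal.
Total normal subgroups: 5.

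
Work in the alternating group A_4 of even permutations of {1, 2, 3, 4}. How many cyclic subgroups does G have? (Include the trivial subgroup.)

Each element a generates a cyclic subgroup ⟨a⟩; distinct elements may generate the same one (a cyclic group of order d has φ(d) generators).
Cyclic subgroups by order — order 1: 1; order 2: 3; order 3: 4.
Total: 8.

8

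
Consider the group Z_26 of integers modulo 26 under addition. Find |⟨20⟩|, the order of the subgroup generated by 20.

In Z_26, the order of an element a is n/gcd(a, n).
gcd(20, 26) = 2, so |⟨20⟩| = 26/2 = 13.

13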